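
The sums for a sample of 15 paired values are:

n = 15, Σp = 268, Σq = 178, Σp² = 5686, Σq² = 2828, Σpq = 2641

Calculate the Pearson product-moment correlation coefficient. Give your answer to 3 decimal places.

-0.673

r = (nΣpq − ΣpΣq) / √[(nΣp² − (Σp)²)(nΣq² − (Σq)²)]
Numerator: 15×2641 − 268×178 = -8089
Denominator: √[(85290 − 71824)(42420 − 31684)] = √[13466 × 10736] = 12023.7671
r = -8089 / 12023.7671 ≈ -0.673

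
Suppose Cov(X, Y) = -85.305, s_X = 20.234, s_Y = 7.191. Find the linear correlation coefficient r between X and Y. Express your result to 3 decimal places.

-0.586

r = Cov(X,Y) / (s_X · s_Y) = -85.305 / (20.234 × 7.191)
  = -85.305 / 145.5027 ≈ -0.586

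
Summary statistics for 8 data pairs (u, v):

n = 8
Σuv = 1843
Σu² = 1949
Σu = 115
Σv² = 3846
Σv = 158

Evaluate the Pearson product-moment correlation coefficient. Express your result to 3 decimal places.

r = (nΣuv − ΣuΣv) / √[(nΣu² − (Σu)²)(nΣv² − (Σv)²)]
Numerator: 8×1843 − 115×158 = -3426
Denominator: √[(15592 − 13225)(30768 − 24964)] = √[2367 × 5804] = 3706.4900
r = -3426 / 3706.4900 ≈ -0.924

-0.924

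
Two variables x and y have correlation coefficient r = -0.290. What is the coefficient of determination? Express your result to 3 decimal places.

r² = (-0.290)² = 0.084

0.084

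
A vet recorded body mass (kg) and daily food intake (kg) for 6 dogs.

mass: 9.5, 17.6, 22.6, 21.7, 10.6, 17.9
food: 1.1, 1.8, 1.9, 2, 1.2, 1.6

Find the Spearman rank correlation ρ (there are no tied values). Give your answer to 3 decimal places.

Rank mass: 1, 3, 6, 5, 2, 4
Rank food: 1, 4, 5, 6, 2, 3
d = rank(mass) − rank(food): 0, -1, 1, -1, 0, 1; Σd² = 4
ρ = 1 − 6Σd² / [n(n²−1)] = 1 − 6×4 / (6×35) = 1 − 24/210 ≈ 0.886

0.886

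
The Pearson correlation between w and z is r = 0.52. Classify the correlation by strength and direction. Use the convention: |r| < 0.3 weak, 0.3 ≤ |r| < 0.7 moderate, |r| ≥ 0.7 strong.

moderate positive

r = 0.52 > 0 so the relationship is positive.
|r| = 0.52, which falls in the moderate range.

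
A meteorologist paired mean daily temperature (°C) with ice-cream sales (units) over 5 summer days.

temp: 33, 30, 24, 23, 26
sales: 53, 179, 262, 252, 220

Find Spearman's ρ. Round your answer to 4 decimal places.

-0.9000

Rank temp: 5, 4, 2, 1, 3
Rank sales: 1, 2, 5, 4, 3
d = rank(temp) − rank(sales): 4, 2, -3, -3, 0; Σd² = 38
ρ = 1 − 6Σd² / [n(n²−1)] = 1 − 6×38 / (5×24) = 1 − 228/120 ≈ -0.9000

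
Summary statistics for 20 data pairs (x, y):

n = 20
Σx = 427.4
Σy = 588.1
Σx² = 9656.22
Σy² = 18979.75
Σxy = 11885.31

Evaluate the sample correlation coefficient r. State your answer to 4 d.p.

-0.7268

r = (nΣxy − ΣxΣy) / √[(nΣx² − (Σx)²)(nΣy² − (Σy)²)]
Numerator: 20×11885.31 − 427.4×588.1 = -13647.74
Denominator: √[(193124.4 − 182670.76)(379595 − 345861.61)] = √[10453.64 × 33733.39] = 18778.6239
r = -13647.74 / 18778.6239 ≈ -0.7268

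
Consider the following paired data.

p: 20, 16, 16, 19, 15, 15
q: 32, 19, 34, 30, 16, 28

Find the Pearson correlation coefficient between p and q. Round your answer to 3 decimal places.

n = 6, Σp = 101, Σq = 159, Σp² = 1723, Σq² = 4481, Σpq = 2718
nΣpq − ΣpΣq = 16308 − 16059 = 249
nΣp² − (Σp)² = 10338 − 10201 = 137; nΣq² − (Σq)² = 26886 − 25281 = 1605
r = 249 / √(137 × 1605) = 249 / 468.9190 ≈ 0.531

0.531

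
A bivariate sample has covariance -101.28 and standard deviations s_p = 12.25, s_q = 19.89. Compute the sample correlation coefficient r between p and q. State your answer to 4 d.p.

-0.4157

r = Cov(p,q) / (s_p · s_q) = -101.28 / (12.25 × 19.89)
  = -101.28 / 243.6525 ≈ -0.4157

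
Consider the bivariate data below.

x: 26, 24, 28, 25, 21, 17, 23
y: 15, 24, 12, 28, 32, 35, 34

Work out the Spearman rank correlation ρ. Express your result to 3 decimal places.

-0.929

Rank x: 6, 4, 7, 5, 2, 1, 3
Rank y: 2, 3, 1, 4, 5, 7, 6
d = rank(x) − rank(y): 4, 1, 6, 1, -3, -6, -3; Σd² = 108
ρ = 1 − 6Σd² / [n(n²−1)] = 1 − 6×108 / (7×48) = 1 − 648/336 ≈ -0.929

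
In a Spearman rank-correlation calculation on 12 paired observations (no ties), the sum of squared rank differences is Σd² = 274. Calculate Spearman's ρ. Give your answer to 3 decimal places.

0.042

ρ = 1 − 6Σd² / [n(n²−1)] = 1 − 6×274 / (12×143)
  = 1 − 1644/1716 = 1 − 0.9580 ≈ 0.042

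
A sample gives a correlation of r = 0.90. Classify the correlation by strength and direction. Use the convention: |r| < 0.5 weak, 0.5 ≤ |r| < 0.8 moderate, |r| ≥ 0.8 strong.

strong positive

r = 0.90 > 0 so the relationship is positive.
|r| = 0.90, which falls in the strong range.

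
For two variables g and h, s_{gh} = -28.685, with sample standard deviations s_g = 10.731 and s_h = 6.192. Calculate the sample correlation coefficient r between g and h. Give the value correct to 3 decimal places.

r = Cov(g,h) / (s_g · s_h) = -28.685 / (10.731 × 6.192)
  = -28.685 / 66.4464 ≈ -0.432

-0.432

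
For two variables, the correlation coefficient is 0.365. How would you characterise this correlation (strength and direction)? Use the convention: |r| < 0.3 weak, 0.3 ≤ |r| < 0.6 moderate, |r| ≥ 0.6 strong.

r = 0.365 > 0 so the relationship is positive.
|r| = 0.365, which falls in the moderate range.

moderate positive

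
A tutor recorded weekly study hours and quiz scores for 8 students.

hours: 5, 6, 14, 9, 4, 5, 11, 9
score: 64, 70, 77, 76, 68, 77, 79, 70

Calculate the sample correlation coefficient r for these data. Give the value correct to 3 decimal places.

0.634

n = 8, Σx = 63, Σy = 581, Σx² = 581, Σy² = 42395, Σxy = 4658
nΣxy − ΣxΣy = 37264 − 36603 = 661
nΣx² − (Σx)² = 4648 − 3969 = 679; nΣy² − (Σy)² = 339160 − 337561 = 1599
r = 661 / √(679 × 1599) = 661 / 1041.9794 ≈ 0.634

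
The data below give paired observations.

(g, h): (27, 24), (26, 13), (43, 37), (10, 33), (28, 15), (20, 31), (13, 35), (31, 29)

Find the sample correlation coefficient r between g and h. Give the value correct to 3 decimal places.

n = 8, Σg = 198, Σh = 217, Σg² = 5668, Σh² = 6455, Σgh = 5301
nΣgh − ΣgΣh = 42408 − 42966 = -558
nΣg² − (Σg)² = 45344 − 39204 = 6140; nΣh² − (Σh)² = 51640 − 47089 = 4551
r = -558 / √(6140 × 4551) = -558 / 5286.1271 ≈ -0.106

-0.106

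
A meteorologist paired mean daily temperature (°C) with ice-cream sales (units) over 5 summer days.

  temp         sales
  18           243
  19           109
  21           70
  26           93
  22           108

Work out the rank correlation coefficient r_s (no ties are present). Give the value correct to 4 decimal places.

-0.7000

Rank temp: 1, 2, 3, 5, 4
Rank sales: 5, 4, 1, 2, 3
d = rank(temp) − rank(sales): -4, -2, 2, 3, 1; Σd² = 34
ρ = 1 − 6Σd² / [n(n²−1)] = 1 − 6×34 / (5×24) = 1 − 204/120 ≈ -0.7000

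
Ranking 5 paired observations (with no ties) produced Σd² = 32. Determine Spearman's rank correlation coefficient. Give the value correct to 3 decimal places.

ρ = 1 − 6Σd² / [n(n²−1)] = 1 − 6×32 / (5×24)
  = 1 − 192/120 = 1 − 1.6000 ≈ -0.600

-0.600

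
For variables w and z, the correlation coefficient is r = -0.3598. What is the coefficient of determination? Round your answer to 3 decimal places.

0.129

r² = (-0.3598)² = 0.129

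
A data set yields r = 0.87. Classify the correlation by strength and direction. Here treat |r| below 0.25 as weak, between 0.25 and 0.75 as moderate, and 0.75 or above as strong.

r = 0.87 > 0 so the relationship is positive.
|r| = 0.87, which falls in the strong range.

strong positive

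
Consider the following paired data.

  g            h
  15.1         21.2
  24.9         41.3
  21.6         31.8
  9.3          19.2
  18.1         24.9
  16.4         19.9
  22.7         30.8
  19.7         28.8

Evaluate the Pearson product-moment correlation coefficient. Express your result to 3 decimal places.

n = 8, Σg = 147.8, Σh = 217.9, Σg² = 2901.02, Σh² = 6329.11, Σgh = 4257.5
nΣgh − ΣgΣh = 34060 − 32205.62 = 1854.38
nΣg² − (Σg)² = 23208.16 − 21844.84 = 1363.32; nΣh² − (Σh)² = 50632.88 − 47480.41 = 3152.47
r = 1854.38 / √(1363.32 × 3152.47) = 1854.38 / 2073.1197 ≈ 0.894

0.894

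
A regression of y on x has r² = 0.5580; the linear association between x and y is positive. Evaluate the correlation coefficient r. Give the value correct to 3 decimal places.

|r| = √0.5580 = 0.747
The association is positive, so r = 0.747.

0.747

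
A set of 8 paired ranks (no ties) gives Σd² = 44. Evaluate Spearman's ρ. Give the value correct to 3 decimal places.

0.476

ρ = 1 − 6Σd² / [n(n²−1)] = 1 − 6×44 / (8×63)
  = 1 − 264/504 = 1 − 0.5238 ≈ 0.476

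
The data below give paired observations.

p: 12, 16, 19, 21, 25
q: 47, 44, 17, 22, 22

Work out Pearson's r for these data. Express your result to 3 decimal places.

-0.814

n = 5, Σp = 93, Σq = 152, Σp² = 1827, Σq² = 5402, Σpq = 2603
nΣpq − ΣpΣq = 13015 − 14136 = -1121
nΣp² − (Σp)² = 9135 − 8649 = 486; nΣq² − (Σq)² = 27010 − 23104 = 3906
r = -1121 / √(486 × 3906) = -1121 / 1377.7939 ≈ -0.814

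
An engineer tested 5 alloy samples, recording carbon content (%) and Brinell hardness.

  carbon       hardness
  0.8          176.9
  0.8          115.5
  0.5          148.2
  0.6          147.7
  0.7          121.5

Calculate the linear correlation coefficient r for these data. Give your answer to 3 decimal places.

n = 5, Σx = 3.4, Σy = 709.8, Σx² = 2.38, Σy² = 103174.64, Σxy = 481.69
nΣxy − ΣxΣy = 2408.45 − 2413.32 = -4.87
nΣx² − (Σx)² = 11.9 − 11.56 = 0.34; nΣy² − (Σy)² = 515873.2 − 503816.04 = 12057.16
r = -4.87 / √(0.34 × 12057.16) = -4.87 / 64.0268 ≈ -0.076

-0.076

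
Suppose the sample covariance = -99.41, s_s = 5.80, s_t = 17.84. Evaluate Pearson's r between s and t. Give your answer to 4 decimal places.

r = Cov(s,t) / (s_s · s_t) = -99.41 / (5.80 × 17.84)
  = -99.41 / 103.4720 ≈ -0.9607

-0.9607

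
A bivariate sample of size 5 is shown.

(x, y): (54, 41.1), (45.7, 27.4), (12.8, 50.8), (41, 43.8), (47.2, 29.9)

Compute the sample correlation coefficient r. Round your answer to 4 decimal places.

-0.6684

n = 5, Σx = 200.7, Σy = 193, Σx² = 9077.17, Σy² = 7833.06, Σxy = 7328.9
nΣxy − ΣxΣy = 36644.5 − 38735.1 = -2090.6
nΣx² − (Σx)² = 45385.85 − 40280.49 = 5105.36; nΣy² − (Σy)² = 39165.3 − 37249 = 1916.3
r = -2090.6 / √(5105.36 × 1916.3) = -2090.6 / 3127.8429 ≈ -0.6684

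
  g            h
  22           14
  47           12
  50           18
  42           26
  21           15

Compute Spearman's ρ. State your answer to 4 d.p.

0.1000

Rank g: 2, 4, 5, 3, 1
Rank h: 2, 1, 4, 5, 3
d = rank(g) − rank(h): 0, 3, 1, -2, -2; Σd² = 18
ρ = 1 − 6Σd² / [n(n²−1)] = 1 − 6×18 / (5×24) = 1 − 108/120 ≈ 0.1000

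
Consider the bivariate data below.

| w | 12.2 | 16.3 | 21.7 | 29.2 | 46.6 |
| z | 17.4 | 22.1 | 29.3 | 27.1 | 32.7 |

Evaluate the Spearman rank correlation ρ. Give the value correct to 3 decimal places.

0.900

Rank w: 1, 2, 3, 4, 5
Rank z: 1, 2, 4, 3, 5
d = rank(w) − rank(z): 0, 0, -1, 1, 0; Σd² = 2
ρ = 1 − 6Σd² / [n(n²−1)] = 1 − 6×2 / (5×24) = 1 − 12/120 ≈ 0.900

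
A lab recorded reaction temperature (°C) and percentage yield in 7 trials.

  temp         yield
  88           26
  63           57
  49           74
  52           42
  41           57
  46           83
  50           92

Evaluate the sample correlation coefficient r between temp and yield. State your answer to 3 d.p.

-0.685

n = 7, Σx = 389, Σy = 431, Σx² = 23115, Σy² = 29767, Σxy = 22444
nΣxy − ΣxΣy = 157108 − 167659 = -10551
nΣx² − (Σx)² = 161805 − 151321 = 10484; nΣy² − (Σy)² = 208369 − 185761 = 22608
r = -10551 / √(10484 × 22608) = -10551 / 15395.5277 ≈ -0.685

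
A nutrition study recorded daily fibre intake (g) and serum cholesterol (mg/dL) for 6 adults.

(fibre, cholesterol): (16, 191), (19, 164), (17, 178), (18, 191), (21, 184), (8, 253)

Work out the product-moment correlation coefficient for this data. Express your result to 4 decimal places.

-0.9106

n = 6, Σx = 99, Σy = 1161, Σx² = 1735, Σy² = 229407, Σxy = 18524
nΣxy − ΣxΣy = 111144 − 114939 = -3795
nΣx² − (Σx)² = 10410 − 9801 = 609; nΣy² − (Σy)² = 1376442 − 1347921 = 28521
r = -3795 / √(609 × 28521) = -3795 / 4167.6479 ≈ -0.9106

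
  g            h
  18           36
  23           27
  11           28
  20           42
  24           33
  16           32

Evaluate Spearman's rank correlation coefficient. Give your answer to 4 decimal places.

Rank g: 3, 5, 1, 4, 6, 2
Rank h: 5, 1, 2, 6, 4, 3
d = rank(g) − rank(h): -2, 4, -1, -2, 2, -1; Σd² = 30
ρ = 1 − 6Σd² / [n(n²−1)] = 1 − 6×30 / (6×35) = 1 − 180/210 ≈ 0.1429

0.1429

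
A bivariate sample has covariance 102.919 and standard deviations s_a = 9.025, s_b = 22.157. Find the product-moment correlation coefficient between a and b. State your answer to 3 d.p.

r = Cov(a,b) / (s_a · s_b) = 102.919 / (9.025 × 22.157)
  = 102.919 / 199.9669 ≈ 0.515

0.515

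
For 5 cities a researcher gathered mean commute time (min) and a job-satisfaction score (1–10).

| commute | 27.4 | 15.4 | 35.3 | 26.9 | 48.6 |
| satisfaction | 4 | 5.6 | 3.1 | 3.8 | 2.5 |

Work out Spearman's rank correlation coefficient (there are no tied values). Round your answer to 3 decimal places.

Rank commute: 3, 1, 4, 2, 5
Rank satisfaction: 4, 5, 2, 3, 1
d = rank(commute) − rank(satisfaction): -1, -4, 2, -1, 4; Σd² = 38
ρ = 1 − 6Σd² / [n(n²−1)] = 1 − 6×38 / (5×24) = 1 − 228/120 ≈ -0.900

-0.900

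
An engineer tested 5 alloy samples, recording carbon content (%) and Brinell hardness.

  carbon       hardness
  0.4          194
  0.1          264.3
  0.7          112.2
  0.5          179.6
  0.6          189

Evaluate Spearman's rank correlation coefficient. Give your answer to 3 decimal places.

-0.900

Rank carbon: 2, 1, 5, 3, 4
Rank hardness: 4, 5, 1, 2, 3
d = rank(carbon) − rank(hardness): -2, -4, 4, 1, 1; Σd² = 38
ρ = 1 − 6Σd² / [n(n²−1)] = 1 − 6×38 / (5×24) = 1 − 228/120 ≈ -0.900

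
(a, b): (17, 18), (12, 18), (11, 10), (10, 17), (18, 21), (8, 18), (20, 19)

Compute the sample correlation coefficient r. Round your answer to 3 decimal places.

0.471

n = 7, Σa = 96, Σb = 121, Σa² = 1442, Σb² = 2163, Σab = 1704
nΣab − ΣaΣb = 11928 − 11616 = 312
nΣa² − (Σa)² = 10094 − 9216 = 878; nΣb² − (Σb)² = 15141 − 14641 = 500
r = 312 / √(878 × 500) = 312 / 662.5708 ≈ 0.471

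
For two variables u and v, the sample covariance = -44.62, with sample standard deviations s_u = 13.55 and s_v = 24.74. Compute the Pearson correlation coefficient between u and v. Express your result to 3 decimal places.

-0.133

r = Cov(u,v) / (s_u · s_v) = -44.62 / (13.55 × 24.74)
  = -44.62 / 335.2270 ≈ -0.133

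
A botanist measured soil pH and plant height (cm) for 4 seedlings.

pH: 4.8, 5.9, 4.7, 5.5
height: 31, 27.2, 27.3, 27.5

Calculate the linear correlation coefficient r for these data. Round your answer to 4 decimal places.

-0.5011

n = 4, Σx = 20.9, Σy = 113, Σx² = 110.19, Σy² = 3202.38, Σxy = 588.84
nΣxy − ΣxΣy = 2355.36 − 2361.7 = -6.34
nΣx² − (Σx)² = 440.76 − 436.81 = 3.95; nΣy² − (Σy)² = 12809.52 − 12769 = 40.52
r = -6.34 / √(3.95 × 40.52) = -6.34 / 12.6512 ≈ -0.5011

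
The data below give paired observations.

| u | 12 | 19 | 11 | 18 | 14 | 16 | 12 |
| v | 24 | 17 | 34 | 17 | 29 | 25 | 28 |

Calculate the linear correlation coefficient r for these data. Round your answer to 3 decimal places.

-0.865

n = 7, Σu = 102, Σv = 174, Σu² = 1546, Σv² = 4560, Σuv = 2433
nΣuv − ΣuΣv = 17031 − 17748 = -717
nΣu² − (Σu)² = 10822 − 10404 = 418; nΣv² − (Σv)² = 31920 − 30276 = 1644
r = -717 / √(418 × 1644) = -717 / 828.9704 ≈ -0.865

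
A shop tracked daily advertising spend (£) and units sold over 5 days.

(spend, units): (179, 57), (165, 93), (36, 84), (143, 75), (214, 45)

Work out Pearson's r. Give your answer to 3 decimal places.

n = 5, Σx = 737, Σy = 354, Σx² = 126807, Σy² = 26604, Σxy = 48927
nΣxy − ΣxΣy = 244635 − 260898 = -16263
nΣx² − (Σx)² = 634035 − 543169 = 90866; nΣy² − (Σy)² = 133020 − 125316 = 7704
r = -16263 / √(90866 × 7704) = -16263 / 26458.1115 ≈ -0.615

-0.615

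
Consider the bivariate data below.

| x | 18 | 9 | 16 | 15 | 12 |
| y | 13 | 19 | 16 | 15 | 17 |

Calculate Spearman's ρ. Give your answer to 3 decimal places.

Rank x: 5, 1, 4, 3, 2
Rank y: 1, 5, 3, 2, 4
d = rank(x) − rank(y): 4, -4, 1, 1, -2; Σd² = 38
ρ = 1 − 6Σd² / [n(n²−1)] = 1 − 6×38 / (5×24) = 1 − 228/120 ≈ -0.900

-0.900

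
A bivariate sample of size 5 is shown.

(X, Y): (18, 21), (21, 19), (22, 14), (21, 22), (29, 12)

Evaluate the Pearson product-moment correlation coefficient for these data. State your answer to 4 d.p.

n = 5, ΣX = 111, ΣY = 88, ΣX² = 2531, ΣY² = 1626, ΣXY = 1895
nΣXY − ΣXΣY = 9475 − 9768 = -293
nΣX² − (ΣX)² = 12655 − 12321 = 334; nΣY² − (ΣY)² = 8130 − 7744 = 386
r = -293 / √(334 × 386) = -293 / 359.0599 ≈ -0.8160

-0.8160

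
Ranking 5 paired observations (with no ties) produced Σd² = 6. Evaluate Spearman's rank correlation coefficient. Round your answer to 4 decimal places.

0.7000

ρ = 1 − 6Σd² / [n(n²−1)] = 1 − 6×6 / (5×24)
  = 1 − 36/120 = 1 − 0.30000 ≈ 0.7000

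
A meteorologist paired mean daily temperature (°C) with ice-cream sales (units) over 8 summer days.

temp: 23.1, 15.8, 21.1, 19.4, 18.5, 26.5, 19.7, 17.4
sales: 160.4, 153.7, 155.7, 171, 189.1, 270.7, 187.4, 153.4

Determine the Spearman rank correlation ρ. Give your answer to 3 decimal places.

Rank temp: 7, 1, 6, 4, 3, 8, 5, 2
Rank sales: 4, 2, 3, 5, 7, 8, 6, 1
d = rank(temp) − rank(sales): 3, -1, 3, -1, -4, 0, -1, 1; Σd² = 38
ρ = 1 − 6Σd² / [n(n²−1)] = 1 − 6×38 / (8×63) = 1 − 228/504 ≈ 0.548

0.548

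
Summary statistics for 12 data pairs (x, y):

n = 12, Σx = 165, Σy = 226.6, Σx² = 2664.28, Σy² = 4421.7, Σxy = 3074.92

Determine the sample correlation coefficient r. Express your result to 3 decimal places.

-0.172

r = (nΣxy − ΣxΣy) / √[(nΣx² − (Σx)²)(nΣy² − (Σy)²)]
Numerator: 12×3074.92 − 165×226.6 = -489.96
Denominator: √[(31971.36 − 27225)(53060.4 − 51347.56)] = √[4746.36 × 1712.84] = 2851.2726
r = -489.96 / 2851.2726 ≈ -0.172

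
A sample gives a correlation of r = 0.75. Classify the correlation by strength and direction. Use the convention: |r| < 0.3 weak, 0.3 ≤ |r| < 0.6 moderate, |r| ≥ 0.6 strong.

r = 0.75 > 0 so the relationship is positive.
|r| = 0.75, which falls in the strong range.

strong positive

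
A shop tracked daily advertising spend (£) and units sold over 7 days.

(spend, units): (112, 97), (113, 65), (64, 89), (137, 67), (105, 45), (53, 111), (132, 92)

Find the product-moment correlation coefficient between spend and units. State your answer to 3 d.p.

-0.470

n = 7, Σx = 716, Σy = 566, Σx² = 79436, Σy² = 48854, Σxy = 55836
nΣxy − ΣxΣy = 390852 − 405256 = -14404
nΣx² − (Σx)² = 556052 − 512656 = 43396; nΣy² − (Σy)² = 341978 − 320356 = 21622
r = -14404 / √(43396 × 21622) = -14404 / 30631.8186 ≈ -0.470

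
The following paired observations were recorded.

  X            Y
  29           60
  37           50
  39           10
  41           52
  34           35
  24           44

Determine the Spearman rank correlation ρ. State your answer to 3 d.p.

-0.086

Rank X: 2, 4, 5, 6, 3, 1
Rank Y: 6, 4, 1, 5, 2, 3
d = rank(X) − rank(Y): -4, 0, 4, 1, 1, -2; Σd² = 38
ρ = 1 − 6Σd² / [n(n²−1)] = 1 − 6×38 / (6×35) = 1 − 228/210 ≈ -0.086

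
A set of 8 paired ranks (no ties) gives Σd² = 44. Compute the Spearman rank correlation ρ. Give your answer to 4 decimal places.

ρ = 1 − 6Σd² / [n(n²−1)] = 1 − 6×44 / (8×63)
  = 1 − 264/504 = 1 − 0.52381 ≈ 0.4762

0.4762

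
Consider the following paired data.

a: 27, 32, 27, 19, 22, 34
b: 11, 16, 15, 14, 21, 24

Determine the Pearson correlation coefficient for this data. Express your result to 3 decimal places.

n = 6, Σa = 161, Σb = 101, Σa² = 4483, Σb² = 1815, Σab = 2758
nΣab − ΣaΣb = 16548 − 16261 = 287
nΣa² − (Σa)² = 26898 − 25921 = 977; nΣb² − (Σb)² = 10890 − 10201 = 689
r = 287 / √(977 × 689) = 287 / 820.4590 ≈ 0.350

0.350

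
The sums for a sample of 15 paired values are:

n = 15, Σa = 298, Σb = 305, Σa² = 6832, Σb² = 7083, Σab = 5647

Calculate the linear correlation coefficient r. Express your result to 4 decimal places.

r = (nΣab − ΣaΣb) / √[(nΣa² − (Σa)²)(nΣb² − (Σb)²)]
Numerator: 15×5647 − 298×305 = -6185
Denominator: √[(102480 − 88804)(106245 − 93025)] = √[13676 × 13220] = 13446.0671
r = -6185 / 13446.0671 ≈ -0.4600

-0.4600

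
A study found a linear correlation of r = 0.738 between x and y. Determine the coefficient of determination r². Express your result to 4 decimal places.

r² = (0.738)² = 0.5446

0.5446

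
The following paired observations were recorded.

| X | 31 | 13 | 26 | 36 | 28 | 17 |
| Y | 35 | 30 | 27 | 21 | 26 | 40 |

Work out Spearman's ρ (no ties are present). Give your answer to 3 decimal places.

Rank X: 5, 1, 3, 6, 4, 2
Rank Y: 5, 4, 3, 1, 2, 6
d = rank(X) − rank(Y): 0, -3, 0, 5, 2, -4; Σd² = 54
ρ = 1 − 6Σd² / [n(n²−1)] = 1 − 6×54 / (6×35) = 1 − 324/210 ≈ -0.543

-0.543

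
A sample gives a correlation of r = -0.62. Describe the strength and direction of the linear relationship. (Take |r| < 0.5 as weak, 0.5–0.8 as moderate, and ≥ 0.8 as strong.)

r = -0.62 < 0 so the relationship is negative.
|r| = 0.62, which falls in the moderate range.

moderate negative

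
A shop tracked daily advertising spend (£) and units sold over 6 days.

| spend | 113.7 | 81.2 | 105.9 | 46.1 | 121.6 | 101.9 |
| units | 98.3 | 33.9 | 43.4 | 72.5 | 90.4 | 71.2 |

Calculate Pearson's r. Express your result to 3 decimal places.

n = 6, Σx = 570.4, Σy = 409.7, Σx² = 58031.32, Σy² = 31193.51, Σxy = 40115.62
nΣxy − ΣxΣy = 240693.72 − 233692.88 = 7000.84
nΣx² − (Σx)² = 348187.92 − 325356.16 = 22831.76; nΣy² − (Σy)² = 187161.06 − 167854.09 = 19306.97
r = 7000.84 / √(22831.76 × 19306.97) = 7000.84 / 20995.5258 ≈ 0.333

0.333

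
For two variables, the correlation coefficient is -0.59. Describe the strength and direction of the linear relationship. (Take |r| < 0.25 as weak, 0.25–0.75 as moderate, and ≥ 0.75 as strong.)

r = -0.59 < 0 so the relationship is negative.
|r| = 0.59, which falls in the moderate range.

moderate negative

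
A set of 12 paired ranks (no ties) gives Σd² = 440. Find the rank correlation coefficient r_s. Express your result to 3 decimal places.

-0.538

ρ = 1 − 6Σd² / [n(n²−1)] = 1 − 6×440 / (12×143)
  = 1 − 2640/1716 = 1 − 1.5385 ≈ -0.538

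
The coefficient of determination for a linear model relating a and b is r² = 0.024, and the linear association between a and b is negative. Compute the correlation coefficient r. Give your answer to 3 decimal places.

|r| = √0.024 = 0.155
The association is negative, so r = −0.155.

-0.155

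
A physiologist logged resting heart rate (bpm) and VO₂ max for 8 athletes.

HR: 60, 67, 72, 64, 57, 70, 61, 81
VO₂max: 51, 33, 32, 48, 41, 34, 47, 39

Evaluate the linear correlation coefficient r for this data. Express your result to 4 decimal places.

n = 8, Σx = 532, Σy = 325, Σx² = 35800, Σy² = 13585, Σxy = 21390
nΣxy − ΣxΣy = 171120 − 172900 = -1780
nΣx² − (Σx)² = 286400 − 283024 = 3376; nΣy² − (Σy)² = 108680 − 105625 = 3055
r = -1780 / √(3376 × 3055) = -1780 / 3211.4919 ≈ -0.5543

-0.5543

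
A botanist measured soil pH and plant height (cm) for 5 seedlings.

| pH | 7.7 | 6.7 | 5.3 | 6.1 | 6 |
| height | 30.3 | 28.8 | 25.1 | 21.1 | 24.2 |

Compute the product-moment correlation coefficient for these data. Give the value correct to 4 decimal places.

n = 5, Σx = 31.8, Σy = 129.5, Σx² = 205.48, Σy² = 3408.39, Σxy = 833.21
nΣxy − ΣxΣy = 4166.05 − 4118.1 = 47.95
nΣx² − (Σx)² = 1027.4 − 1011.24 = 16.16; nΣy² − (Σy)² = 17041.95 − 16770.25 = 271.7
r = 47.95 / √(16.16 × 271.7) = 47.95 / 66.2621 ≈ 0.7236

0.7236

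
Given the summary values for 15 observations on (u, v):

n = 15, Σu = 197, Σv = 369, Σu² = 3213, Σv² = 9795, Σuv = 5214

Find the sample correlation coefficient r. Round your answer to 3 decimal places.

0.549

r = (nΣuv − ΣuΣv) / √[(nΣu² − (Σu)²)(nΣv² − (Σv)²)]
Numerator: 15×5214 − 197×369 = 5517
Denominator: √[(48195 − 38809)(146925 − 136161)] = √[9386 × 10764] = 10051.4130
r = 5517 / 10051.4130 ≈ 0.549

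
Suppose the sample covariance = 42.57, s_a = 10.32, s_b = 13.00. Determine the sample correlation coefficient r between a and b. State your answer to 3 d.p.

0.317

r = Cov(a,b) / (s_a · s_b) = 42.57 / (10.32 × 13.00)
  = 42.57 / 134.1600 ≈ 0.317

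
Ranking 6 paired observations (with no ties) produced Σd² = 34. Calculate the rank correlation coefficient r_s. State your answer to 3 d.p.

0.029

ρ = 1 − 6Σd² / [n(n²−1)] = 1 − 6×34 / (6×35)
  = 1 − 204/210 = 1 − 0.9714 ≈ 0.029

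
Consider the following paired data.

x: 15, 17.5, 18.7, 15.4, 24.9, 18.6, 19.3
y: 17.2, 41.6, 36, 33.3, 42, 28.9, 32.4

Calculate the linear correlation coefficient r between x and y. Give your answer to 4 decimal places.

0.6183

n = 7, Σx = 129.4, Σy = 231.4, Σx² = 2456.56, Σy² = 8080.26, Σxy = 4380.68
nΣxy − ΣxΣy = 30664.76 − 29943.16 = 721.6
nΣx² − (Σx)² = 17195.92 − 16744.36 = 451.56; nΣy² − (Σy)² = 56561.82 − 53545.96 = 3015.86
r = 721.6 / √(451.56 × 3015.86) = 721.6 / 1166.9798 ≈ 0.6183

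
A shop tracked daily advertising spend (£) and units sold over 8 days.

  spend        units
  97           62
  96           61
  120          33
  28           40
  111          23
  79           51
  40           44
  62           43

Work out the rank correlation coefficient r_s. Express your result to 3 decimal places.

-0.167

Rank spend: 6, 5, 8, 1, 7, 4, 2, 3
Rank units: 8, 7, 2, 3, 1, 6, 5, 4
d = rank(spend) − rank(units): -2, -2, 6, -2, 6, -2, -3, -1; Σd² = 98
ρ = 1 − 6Σd² / [n(n²−1)] = 1 − 6×98 / (8×63) = 1 − 588/504 ≈ -0.167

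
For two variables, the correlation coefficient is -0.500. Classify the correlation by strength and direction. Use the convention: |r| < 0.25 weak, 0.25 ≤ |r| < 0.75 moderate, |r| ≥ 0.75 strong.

r = -0.500 < 0 so the relationship is negative.
|r| = 0.500, which falls in the moderate range.

moderate negative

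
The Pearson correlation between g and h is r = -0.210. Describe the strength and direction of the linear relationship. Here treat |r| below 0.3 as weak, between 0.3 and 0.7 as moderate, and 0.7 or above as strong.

weak negative

r = -0.210 < 0 so the relationship is negative.
|r| = 0.210, which falls in the weak range.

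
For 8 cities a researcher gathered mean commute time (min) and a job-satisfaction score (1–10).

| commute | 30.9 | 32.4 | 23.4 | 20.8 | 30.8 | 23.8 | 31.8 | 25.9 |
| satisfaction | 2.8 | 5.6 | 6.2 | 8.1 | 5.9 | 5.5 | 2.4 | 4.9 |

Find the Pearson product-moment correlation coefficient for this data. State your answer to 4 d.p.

-0.6870

n = 8, Σx = 219.8, Σy = 41.4, Σx² = 6181.9, Σy² = 238.08, Σxy = 1097.37
nΣxy − ΣxΣy = 8778.96 − 9099.72 = -320.76
nΣx² − (Σx)² = 49455.2 − 48312.04 = 1143.16; nΣy² − (Σy)² = 1904.64 − 1713.96 = 190.68
r = -320.76 / √(1143.16 × 190.68) = -320.76 / 466.8809 ≈ -0.6870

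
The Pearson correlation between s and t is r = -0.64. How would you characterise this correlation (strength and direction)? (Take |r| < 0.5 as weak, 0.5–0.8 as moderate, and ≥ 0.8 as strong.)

moderate negative

r = -0.64 < 0 so the relationship is negative.
|r| = 0.64, which falls in the moderate range.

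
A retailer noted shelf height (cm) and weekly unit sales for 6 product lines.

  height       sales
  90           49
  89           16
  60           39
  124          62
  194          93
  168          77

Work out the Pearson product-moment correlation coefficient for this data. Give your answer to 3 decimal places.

n = 6, Σx = 725, Σy = 336, Σx² = 100857, Σy² = 22600, Σxy = 46840
nΣxy − ΣxΣy = 281040 − 243600 = 37440
nΣx² − (Σx)² = 605142 − 525625 = 79517; nΣy² − (Σy)² = 135600 − 112896 = 22704
r = 37440 / √(79517 × 22704) = 37440 / 42489.4571 ≈ 0.881

0.881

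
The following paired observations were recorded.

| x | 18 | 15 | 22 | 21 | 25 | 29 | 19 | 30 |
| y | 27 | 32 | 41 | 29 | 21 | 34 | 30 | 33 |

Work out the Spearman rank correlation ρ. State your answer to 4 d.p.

Rank x: 2, 1, 5, 4, 6, 7, 3, 8
Rank y: 2, 5, 8, 3, 1, 7, 4, 6
d = rank(x) − rank(y): 0, -4, -3, 1, 5, 0, -1, 2; Σd² = 56
ρ = 1 − 6Σd² / [n(n²−1)] = 1 − 6×56 / (8×63) = 1 − 336/504 ≈ 0.3333

0.3333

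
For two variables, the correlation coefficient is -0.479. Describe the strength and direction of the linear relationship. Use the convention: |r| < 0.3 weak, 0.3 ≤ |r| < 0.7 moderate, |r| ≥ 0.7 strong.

moderate negative

r = -0.479 < 0 so the relationship is negative.
|r| = 0.479, which falls in the moderate range.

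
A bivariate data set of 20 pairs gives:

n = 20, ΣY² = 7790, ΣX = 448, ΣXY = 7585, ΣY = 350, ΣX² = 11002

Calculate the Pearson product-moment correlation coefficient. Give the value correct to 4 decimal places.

r = (nΣXY − ΣXΣY) / √[(nΣX² − (ΣX)²)(nΣY² − (ΣY)²)]
Numerator: 20×7585 − 448×350 = -5100
Denominator: √[(220040 − 200704)(155800 − 122500)] = √[19336 × 33300] = 25374.9640
r = -5100 / 25374.9640 ≈ -0.2010

-0.2010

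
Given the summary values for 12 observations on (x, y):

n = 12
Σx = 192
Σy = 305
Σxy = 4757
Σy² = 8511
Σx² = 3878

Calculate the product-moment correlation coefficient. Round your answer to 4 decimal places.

r = (nΣxy − ΣxΣy) / √[(nΣx² − (Σx)²)(nΣy² − (Σy)²)]
Numerator: 12×4757 − 192×305 = -1476
Denominator: √[(46536 − 36864)(102132 − 93025)] = √[9672 × 9107] = 9385.2493
r = -1476 / 9385.2493 ≈ -0.1573

-0.1573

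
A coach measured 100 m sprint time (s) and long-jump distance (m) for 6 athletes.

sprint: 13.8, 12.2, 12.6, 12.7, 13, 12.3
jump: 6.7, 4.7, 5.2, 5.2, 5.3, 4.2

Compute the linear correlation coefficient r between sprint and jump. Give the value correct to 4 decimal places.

0.9532

n = 6, Σx = 76.6, Σy = 31.3, Σx² = 979.62, Σy² = 166.79, Σxy = 401.92
nΣxy − ΣxΣy = 2411.52 − 2397.58 = 13.94
nΣx² − (Σx)² = 5877.72 − 5867.56 = 10.16; nΣy² − (Σy)² = 1000.74 − 979.69 = 21.05
r = 13.94 / √(10.16 × 21.05) = 13.94 / 14.6242 ≈ 0.9532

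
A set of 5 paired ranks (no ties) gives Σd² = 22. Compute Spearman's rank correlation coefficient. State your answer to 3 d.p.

-0.100

ρ = 1 − 6Σd² / [n(n²−1)] = 1 − 6×22 / (5×24)
  = 1 − 132/120 = 1 − 1.1000 ≈ -0.100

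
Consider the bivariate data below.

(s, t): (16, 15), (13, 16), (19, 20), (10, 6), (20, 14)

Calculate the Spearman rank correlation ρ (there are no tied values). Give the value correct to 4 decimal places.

0.3000

Rank s: 3, 2, 4, 1, 5
Rank t: 3, 4, 5, 1, 2
d = rank(s) − rank(t): 0, -2, -1, 0, 3; Σd² = 14
ρ = 1 − 6Σd² / [n(n²−1)] = 1 − 6×14 / (5×24) = 1 − 84/120 ≈ 0.3000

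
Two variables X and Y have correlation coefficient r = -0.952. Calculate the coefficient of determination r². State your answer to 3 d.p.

0.906

r² = (-0.952)² = 0.906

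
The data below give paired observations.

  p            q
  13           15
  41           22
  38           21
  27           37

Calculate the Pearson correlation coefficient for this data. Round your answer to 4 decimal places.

n = 4, Σp = 119, Σq = 95, Σp² = 4023, Σq² = 2519, Σpq = 2894
nΣpq − ΣpΣq = 11576 − 11305 = 271
nΣp² − (Σp)² = 16092 − 14161 = 1931; nΣq² − (Σq)² = 10076 − 9025 = 1051
r = 271 / √(1931 × 1051) = 271 / 1424.5985 ≈ 0.1902

0.1902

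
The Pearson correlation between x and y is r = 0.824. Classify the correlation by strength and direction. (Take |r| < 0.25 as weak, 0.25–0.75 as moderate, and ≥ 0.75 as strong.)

r = 0.824 > 0 so the relationship is positive.
|r| = 0.824, which falls in the strong range.

strong positive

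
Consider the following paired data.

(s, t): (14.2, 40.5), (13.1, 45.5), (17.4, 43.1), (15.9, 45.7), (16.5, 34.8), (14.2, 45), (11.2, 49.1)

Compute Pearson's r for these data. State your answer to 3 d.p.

-0.615

n = 7, Σs = 102.5, Σt = 303.7, Σs² = 1528.15, Σt² = 13303.45, Σst = 4410.84
nΣst − ΣsΣt = 30875.88 − 31129.25 = -253.37
nΣs² − (Σs)² = 10697.05 − 10506.25 = 190.8; nΣt² − (Σt)² = 93124.15 − 92233.69 = 890.46
r = -253.37 / √(190.8 × 890.46) = -253.37 / 412.1890 ≈ -0.615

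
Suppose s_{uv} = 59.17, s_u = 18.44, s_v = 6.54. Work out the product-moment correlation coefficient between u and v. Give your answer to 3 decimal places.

r = Cov(u,v) / (s_u · s_v) = 59.17 / (18.44 × 6.54)
  = 59.17 / 120.5976 ≈ 0.491

0.491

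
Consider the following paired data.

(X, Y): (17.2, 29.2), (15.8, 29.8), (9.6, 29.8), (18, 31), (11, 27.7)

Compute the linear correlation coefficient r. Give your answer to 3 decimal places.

0.532

n = 5, ΣX = 71.6, ΣY = 147.5, ΣX² = 1082.64, ΣY² = 4357.01, ΣXY = 2121.86
nΣXY − ΣXΣY = 10609.3 − 10561 = 48.3
nΣX² − (ΣX)² = 5413.2 − 5126.56 = 286.64; nΣY² − (ΣY)² = 21785.05 − 21756.25 = 28.8
r = 48.3 / √(286.64 × 28.8) = 48.3 / 90.8583 ≈ 0.532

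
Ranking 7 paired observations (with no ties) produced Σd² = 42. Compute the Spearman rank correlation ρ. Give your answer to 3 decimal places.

ρ = 1 − 6Σd² / [n(n²−1)] = 1 − 6×42 / (7×48)
  = 1 − 252/336 = 1 − 0.7500 ≈ 0.250

0.250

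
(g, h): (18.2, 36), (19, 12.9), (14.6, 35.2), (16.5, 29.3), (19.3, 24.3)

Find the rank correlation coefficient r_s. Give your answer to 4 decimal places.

-0.6000

Rank g: 3, 4, 1, 2, 5
Rank h: 5, 1, 4, 3, 2
d = rank(g) − rank(h): -2, 3, -3, -1, 3; Σd² = 32
ρ = 1 − 6Σd² / [n(n²−1)] = 1 − 6×32 / (5×24) = 1 − 192/120 ≈ -0.6000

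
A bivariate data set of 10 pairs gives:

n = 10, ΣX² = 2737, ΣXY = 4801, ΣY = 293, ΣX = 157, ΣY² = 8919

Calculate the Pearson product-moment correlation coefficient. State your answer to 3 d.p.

r = (nΣXY − ΣXΣY) / √[(nΣX² − (ΣX)²)(nΣY² − (ΣY)²)]
Numerator: 10×4801 − 157×293 = 2009
Denominator: √[(27370 − 24649)(89190 − 85849)] = √[2721 × 3341] = 3015.1055
r = 2009 / 3015.1055 ≈ 0.666

0.666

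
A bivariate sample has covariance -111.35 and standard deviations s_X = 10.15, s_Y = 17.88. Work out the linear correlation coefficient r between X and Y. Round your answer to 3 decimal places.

r = Cov(X,Y) / (s_X · s_Y) = -111.35 / (10.15 × 17.88)
  = -111.35 / 181.4820 ≈ -0.614

-0.614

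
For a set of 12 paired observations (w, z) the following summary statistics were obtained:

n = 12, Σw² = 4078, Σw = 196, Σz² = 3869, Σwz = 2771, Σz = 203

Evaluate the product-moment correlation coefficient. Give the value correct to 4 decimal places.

r = (nΣwz − ΣwΣz) / √[(nΣw² − (Σw)²)(nΣz² − (Σz)²)]
Numerator: 12×2771 − 196×203 = -6536
Denominator: √[(48936 − 38416)(46428 − 41209)] = √[10520 × 5219] = 7409.7152
r = -6536 / 7409.7152 ≈ -0.8821

-0.8821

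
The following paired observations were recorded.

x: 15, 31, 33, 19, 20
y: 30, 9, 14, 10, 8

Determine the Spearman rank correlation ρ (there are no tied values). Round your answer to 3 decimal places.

Rank x: 1, 4, 5, 2, 3
Rank y: 5, 2, 4, 3, 1
d = rank(x) − rank(y): -4, 2, 1, -1, 2; Σd² = 26
ρ = 1 − 6Σd² / [n(n²−1)] = 1 − 6×26 / (5×24) = 1 − 156/120 ≈ -0.300

-0.300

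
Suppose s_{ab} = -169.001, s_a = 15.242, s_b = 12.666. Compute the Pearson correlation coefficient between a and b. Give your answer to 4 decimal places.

r = Cov(a,b) / (s_a · s_b) = -169.001 / (15.242 × 12.666)
  = -169.001 / 193.0552 ≈ -0.8754

-0.8754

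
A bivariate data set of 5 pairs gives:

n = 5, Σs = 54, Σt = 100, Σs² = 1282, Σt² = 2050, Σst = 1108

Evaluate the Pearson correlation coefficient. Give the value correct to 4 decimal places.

0.1498

r = (nΣst − ΣsΣt) / √[(nΣs² − (Σs)²)(nΣt² − (Σt)²)]
Numerator: 5×1108 − 54×100 = 140
Denominator: √[(6410 − 2916)(10250 − 10000)] = √[3494 × 250] = 934.6122
r = 140 / 934.6122 ≈ 0.1498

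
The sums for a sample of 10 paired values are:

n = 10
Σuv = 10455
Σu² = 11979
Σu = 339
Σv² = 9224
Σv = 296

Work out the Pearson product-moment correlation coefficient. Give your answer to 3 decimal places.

0.886

r = (nΣuv − ΣuΣv) / √[(nΣu² − (Σu)²)(nΣv² − (Σv)²)]
Numerator: 10×10455 − 339×296 = 4206
Denominator: √[(119790 − 114921)(92240 − 87616)] = √[4869 × 4624] = 4744.9190
r = 4206 / 4744.9190 ≈ 0.886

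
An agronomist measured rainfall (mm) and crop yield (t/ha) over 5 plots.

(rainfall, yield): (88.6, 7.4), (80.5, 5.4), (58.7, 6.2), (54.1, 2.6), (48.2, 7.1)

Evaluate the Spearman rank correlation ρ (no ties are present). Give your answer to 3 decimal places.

Rank rainfall: 5, 4, 3, 2, 1
Rank yield: 5, 2, 3, 1, 4
d = rank(rainfall) − rank(yield): 0, 2, 0, 1, -3; Σd² = 14
ρ = 1 − 6Σd² / [n(n²−1)] = 1 − 6×14 / (5×24) = 1 − 84/120 ≈ 0.300

0.300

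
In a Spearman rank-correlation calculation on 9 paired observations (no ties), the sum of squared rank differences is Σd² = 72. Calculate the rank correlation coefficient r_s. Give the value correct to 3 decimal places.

0.400

ρ = 1 − 6Σd² / [n(n²−1)] = 1 − 6×72 / (9×80)
  = 1 − 432/720 = 1 − 0.6000 ≈ 0.400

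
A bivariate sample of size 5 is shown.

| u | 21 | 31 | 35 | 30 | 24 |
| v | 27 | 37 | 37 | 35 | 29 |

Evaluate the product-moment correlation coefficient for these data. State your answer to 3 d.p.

n = 5, Σu = 141, Σv = 165, Σu² = 4103, Σv² = 5533, Σuv = 4755
nΣuv − ΣuΣv = 23775 − 23265 = 510
nΣu² − (Σu)² = 20515 − 19881 = 634; nΣv² − (Σv)² = 27665 − 27225 = 440
r = 510 / √(634 × 440) = 510 / 528.1666 ≈ 0.966

0.966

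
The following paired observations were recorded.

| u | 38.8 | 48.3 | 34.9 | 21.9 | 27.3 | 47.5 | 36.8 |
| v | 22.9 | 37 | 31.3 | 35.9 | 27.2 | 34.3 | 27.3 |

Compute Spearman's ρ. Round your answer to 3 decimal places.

Rank u: 5, 7, 3, 1, 2, 6, 4
Rank v: 1, 7, 4, 6, 2, 5, 3
d = rank(u) − rank(v): 4, 0, -1, -5, 0, 1, 1; Σd² = 44
ρ = 1 − 6Σd² / [n(n²−1)] = 1 − 6×44 / (7×48) = 1 − 264/336 ≈ 0.214

0.214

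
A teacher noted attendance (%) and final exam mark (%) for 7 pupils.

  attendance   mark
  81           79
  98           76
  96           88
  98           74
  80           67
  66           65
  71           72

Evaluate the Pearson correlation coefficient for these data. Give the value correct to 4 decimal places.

0.6453

n = 7, Σx = 590, Σy = 521, Σx² = 50782, Σy² = 39135, Σxy = 44309
nΣxy − ΣxΣy = 310163 − 307390 = 2773
nΣx² − (Σx)² = 355474 − 348100 = 7374; nΣy² − (Σy)² = 273945 − 271441 = 2504
r = 2773 / √(7374 × 2504) = 2773 / 4297.0334 ≈ 0.6453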